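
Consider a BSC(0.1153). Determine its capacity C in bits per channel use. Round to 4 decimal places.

0.4843 bits

Binary symmetric channel: C = 1 − h₂(ε) where h₂ is the binary entropy function.
h₂(0.1153) = −0.1153·log₂0.1153 − 0.8847·log₂0.8847 = 0.5157.
C = 1 − 0.5157 = 0.4843 bits per channel use.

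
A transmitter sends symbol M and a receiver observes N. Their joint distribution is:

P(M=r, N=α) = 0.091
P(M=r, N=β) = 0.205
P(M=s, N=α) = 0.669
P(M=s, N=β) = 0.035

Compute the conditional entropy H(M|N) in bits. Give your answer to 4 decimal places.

Marginals: p(M) = (0.2960, 0.7040), p(N) = (0.7600, 0.2400).
H(M|N) = Σ p(N) · H(M|N=·).
  N=α: p=0.7600, H(M|N=α) = 0.5286
  N=β: p=0.2400, H(M|N=β) = 0.5993
Weighted sum = 0.5456 bits.

0.5456 bits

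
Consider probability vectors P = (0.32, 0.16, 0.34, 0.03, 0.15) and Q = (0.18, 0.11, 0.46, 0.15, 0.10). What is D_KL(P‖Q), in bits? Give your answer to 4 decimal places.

0.2219 bits

D(P‖Q) = Σ p·log₂(p/q).
  0.32·log₂(0.32/0.18) = 0.26562
  0.16·log₂(0.16/0.11) = 0.08649
  0.34·log₂(0.34/0.46) = -0.14827
  0.03·log₂(0.03/0.15) = -0.06966
  0.15·log₂(0.15/0.10) = 0.08774
D(P‖Q) = 0.2219 bits.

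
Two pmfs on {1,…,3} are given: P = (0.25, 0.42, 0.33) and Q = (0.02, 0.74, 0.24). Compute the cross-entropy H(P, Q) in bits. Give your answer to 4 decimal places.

2.2728 bits

H(P,Q) = −Σ p·log₂ q.
  −0.25·log₂(0.02) = 1.41096
  −0.42·log₂(0.74) = 0.18245
  −0.33·log₂(0.24) = 0.67943
H(P,Q) = 2.2728 bits.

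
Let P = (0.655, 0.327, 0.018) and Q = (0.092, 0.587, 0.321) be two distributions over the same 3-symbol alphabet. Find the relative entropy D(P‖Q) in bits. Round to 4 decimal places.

D(P‖Q) = Σ p·log₂(p/q).
  0.655·log₂(0.655/0.092) = 1.85482
  0.327·log₂(0.327/0.587) = -0.27601
  0.018·log₂(0.018/0.321) = -0.07482
D(P‖Q) = 1.5040 bits.

1.5040 bits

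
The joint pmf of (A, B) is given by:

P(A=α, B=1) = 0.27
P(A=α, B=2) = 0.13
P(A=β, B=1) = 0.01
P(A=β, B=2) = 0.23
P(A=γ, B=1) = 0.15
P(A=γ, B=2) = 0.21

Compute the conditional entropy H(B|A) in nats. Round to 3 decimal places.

Marginals: p(A) = (0.4000, 0.2400, 0.3600), p(B) = (0.4300, 0.5700).
H(B|A) = Σ p(A) · H(B|A=·).
  A=α: p=0.4000, H(B|A=α) = 0.6306
  A=β: p=0.2400, H(B|A=β) = 0.1732
  A=γ: p=0.3600, H(B|A=γ) = 0.6792
Weighted sum = 0.538 nats.

0.538 nats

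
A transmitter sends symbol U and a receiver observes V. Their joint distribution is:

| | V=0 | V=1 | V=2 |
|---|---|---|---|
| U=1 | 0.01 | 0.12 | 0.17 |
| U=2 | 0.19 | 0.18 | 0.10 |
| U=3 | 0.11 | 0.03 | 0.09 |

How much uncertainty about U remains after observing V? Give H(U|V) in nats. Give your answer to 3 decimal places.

0.924 nats

Marginals: p(U) = (0.3000, 0.4700, 0.2300), p(V) = (0.3100, 0.3300, 0.3600).
H(U|V) = Σ p(V) · H(U|V=·).
  V=0: p=0.3100, H(U|V=0) = 0.7785
  V=1: p=0.3300, H(U|V=1) = 0.9165
  V=2: p=0.3600, H(U|V=2) = 1.0567
Weighted sum = 0.924 nats.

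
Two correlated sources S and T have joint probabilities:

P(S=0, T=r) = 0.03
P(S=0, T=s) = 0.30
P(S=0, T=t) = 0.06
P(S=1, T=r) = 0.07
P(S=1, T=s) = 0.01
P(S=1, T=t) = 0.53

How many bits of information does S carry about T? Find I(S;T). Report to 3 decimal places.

Marginals: p(S) = (0.3900, 0.6100), p(T) = (0.1000, 0.3100, 0.5900).
I(S;T) = Σ p(x,y)·log₂[p(x,y)/(p(x)p(y))].
  (0,r): 0.03·log₂(0.7692) = -0.0114
  (0,s): 0.30·log₂(2.4814) = 0.3933
  (0,t): 0.06·log₂(0.2608) = -0.1164
  (1,r): 0.07·log₂(1.1475) = 0.0139
  (1,s): 0.01·log₂(0.0529) = -0.0424
  (1,t): 0.53·log₂(1.4726) = 0.2960
Sum = 0.533 bits.

0.533 bits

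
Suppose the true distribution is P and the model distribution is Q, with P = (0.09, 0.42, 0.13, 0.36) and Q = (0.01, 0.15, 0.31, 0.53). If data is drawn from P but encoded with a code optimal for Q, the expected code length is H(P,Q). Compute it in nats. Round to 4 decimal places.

1.5921 nats

H(P,Q) = −Σ p·ln q.
  −0.09·ln(0.01) = 0.41447
  −0.42·ln(0.15) = 0.79679
  −0.13·ln(0.31) = 0.15225
  −0.36·ln(0.53) = 0.22856
H(P,Q) = 1.5921 nats.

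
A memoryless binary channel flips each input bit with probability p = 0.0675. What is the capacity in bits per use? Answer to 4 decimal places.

0.6435 bits

Binary symmetric channel: C = 1 − h₂(ε) where h₂ is the binary entropy function.
h₂(0.0675) = −0.0675·log₂0.0675 − 0.9325·log₂0.9325 = 0.3565.
C = 1 − 0.3565 = 0.6435 bits per channel use.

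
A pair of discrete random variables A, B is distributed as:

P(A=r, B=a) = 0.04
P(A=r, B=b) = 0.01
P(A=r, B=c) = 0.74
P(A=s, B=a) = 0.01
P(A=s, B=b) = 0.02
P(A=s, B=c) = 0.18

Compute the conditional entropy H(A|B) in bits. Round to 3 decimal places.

Chain rule: H(A|B) = H(A,B) − H(B).
Marginals: p(A) = (0.7900, 0.2100), p(B) = (0.0500, 0.0300, 0.9200).
H(A,B) = 1.1983 bits; H(B) = 0.4785 bits.
H(A|B) = 1.1983 − 0.4785 = 0.720 bits.

0.720 bits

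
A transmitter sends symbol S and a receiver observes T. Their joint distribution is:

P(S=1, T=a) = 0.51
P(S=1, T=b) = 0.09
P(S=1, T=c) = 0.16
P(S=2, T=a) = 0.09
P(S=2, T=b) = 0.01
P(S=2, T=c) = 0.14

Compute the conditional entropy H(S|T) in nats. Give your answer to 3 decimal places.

Marginals: p(S) = (0.7600, 0.2400), p(T) = (0.6000, 0.1000, 0.3000).
H(S|T) = Σ p(T) · H(S|T=·).
  T=a: p=0.6000, H(S|T=a) = 0.4227
  T=b: p=0.1000, H(S|T=b) = 0.3251
  T=c: p=0.3000, H(S|T=c) = 0.6909
Weighted sum = 0.493 nats.

0.493 nats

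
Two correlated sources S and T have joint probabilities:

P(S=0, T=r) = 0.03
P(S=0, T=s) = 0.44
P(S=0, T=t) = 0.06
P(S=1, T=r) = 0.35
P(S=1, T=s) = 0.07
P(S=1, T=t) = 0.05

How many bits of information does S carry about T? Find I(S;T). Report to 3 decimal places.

0.442 bits

Marginals: p(S) = (0.5300, 0.4700), p(T) = (0.3800, 0.5100, 0.1100).
I(S;T) = H(S) + H(T) − H(S,T).
H(S) = 0.9974, H(T) = 1.3762, H(S,T) = 1.9312.
I(S;T) = 0.9974 + 1.3762 − 1.9312 = 0.442 bits.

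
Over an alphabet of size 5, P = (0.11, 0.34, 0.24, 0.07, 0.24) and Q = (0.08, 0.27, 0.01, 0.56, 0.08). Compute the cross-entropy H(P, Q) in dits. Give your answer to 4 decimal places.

1.0749 dits

H(P,Q) = −Σ p·log₁₀ q.
  −0.11·log₁₀(0.08) = 0.12066
  −0.34·log₁₀(0.27) = 0.19334
  −0.24·log₁₀(0.01) = 0.48000
  −0.07·log₁₀(0.56) = 0.01763
  −0.24·log₁₀(0.08) = 0.26326
H(P,Q) = 1.0749 dits.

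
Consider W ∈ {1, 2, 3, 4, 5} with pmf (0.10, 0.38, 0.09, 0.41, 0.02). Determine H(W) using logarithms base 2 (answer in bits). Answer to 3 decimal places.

H(W) = −Σ p·log₂ p.
  −(0.10)·log₂(0.10) = 0.3322
  −(0.38)·log₂(0.38) = 0.5305
  −(0.09)·log₂(0.09) = 0.3127
  −(0.41)·log₂(0.41) = 0.5274
  −(0.02)·log₂(0.02) = 0.1129
Sum: 0.3322 + 0.5305 + 0.3127 + 0.5274 + 0.1129 = 1.816 bits.

1.816 bits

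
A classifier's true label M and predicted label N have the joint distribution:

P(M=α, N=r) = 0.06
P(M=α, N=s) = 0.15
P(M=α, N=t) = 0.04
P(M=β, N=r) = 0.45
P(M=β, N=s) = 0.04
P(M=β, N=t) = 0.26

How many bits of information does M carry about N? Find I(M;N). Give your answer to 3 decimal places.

0.234 bits

Marginals: p(M) = (0.2500, 0.7500), p(N) = (0.5100, 0.1900, 0.3000).
I(M;N) = Σ p(x,y)·log₂[p(x,y)/(p(x)p(y))].
  (α,r): 0.06·log₂(0.4706) = -0.0652
  (α,s): 0.15·log₂(3.1579) = 0.2488
  (α,t): 0.04·log₂(0.5333) = -0.0363
  (β,r): 0.45·log₂(1.1765) = 0.1055
  (β,s): 0.04·log₂(0.2807) = -0.0733
  (β,t): 0.26·log₂(1.1556) = 0.0542
Sum = 0.234 bits.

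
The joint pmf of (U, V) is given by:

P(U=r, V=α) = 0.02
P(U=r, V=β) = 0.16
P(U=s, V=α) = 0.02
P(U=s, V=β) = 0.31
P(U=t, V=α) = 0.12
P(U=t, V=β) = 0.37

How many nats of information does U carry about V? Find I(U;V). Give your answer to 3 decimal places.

0.029 nats

Marginals: p(U) = (0.1800, 0.3300, 0.4900), p(V) = (0.1600, 0.8400).
I(U;V) = H(U) + H(V) − H(U,V).
H(U) = 1.0241, H(V) = 0.4397, H(U,V) = 1.4351.
I(U;V) = 1.0241 + 0.4397 − 1.4351 = 0.029 nats.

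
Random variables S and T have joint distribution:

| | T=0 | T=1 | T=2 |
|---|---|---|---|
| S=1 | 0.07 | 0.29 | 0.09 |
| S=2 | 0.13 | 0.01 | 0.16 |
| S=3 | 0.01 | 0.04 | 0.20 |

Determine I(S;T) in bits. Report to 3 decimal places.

Marginals: p(S) = (0.4500, 0.3000, 0.2500), p(T) = (0.2100, 0.3400, 0.4500).
I(S;T) = Σ p(x,y)·log₂[p(x,y)/(p(x)p(y))].
  (1,0): 0.07·log₂(0.7407) = -0.0303
  (1,1): 0.29·log₂(1.8954) = 0.2675
  (1,2): 0.09·log₂(0.4444) = -0.1053
  (2,0): 0.13·log₂(2.0635) = 0.1359
  (2,1): 0.01·log₂(0.0980) = -0.0335
  (2,2): 0.16·log₂(1.1852) = 0.0392
  (3,0): 0.01·log₂(0.1905) = -0.0239
  (3,1): 0.04·log₂(0.4706) = -0.0435
  (3,2): 0.20·log₂(1.7778) = 0.1660
Sum = 0.372 bits.

0.372 bits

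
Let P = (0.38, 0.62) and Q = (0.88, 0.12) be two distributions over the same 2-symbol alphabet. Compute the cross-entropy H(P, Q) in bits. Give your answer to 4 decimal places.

H(P,Q) = −Σ p·log₂ q.
  −0.38·log₂(0.88) = 0.07008
  −0.62·log₂(0.12) = 1.89651
H(P,Q) = 1.9666 bits.

1.9666 bits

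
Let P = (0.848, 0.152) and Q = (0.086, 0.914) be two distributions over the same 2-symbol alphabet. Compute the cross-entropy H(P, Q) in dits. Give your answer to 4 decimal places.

0.9095 dits

H(P,Q) = −Σ p·log₁₀ q.
  −0.848·log₁₀(0.086) = 0.90355
  −0.152·log₁₀(0.914) = 0.00594
H(P,Q) = 0.9095 dits.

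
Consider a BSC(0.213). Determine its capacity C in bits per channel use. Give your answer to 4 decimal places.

0.2528 bits

Binary symmetric channel: C = 1 − h₂(ε) where h₂ is the binary entropy function.
h₂(0.213) = −0.213·log₂0.213 − 0.787·log₂0.787 = 0.7472.
C = 1 − 0.7472 = 0.2528 bits per channel use.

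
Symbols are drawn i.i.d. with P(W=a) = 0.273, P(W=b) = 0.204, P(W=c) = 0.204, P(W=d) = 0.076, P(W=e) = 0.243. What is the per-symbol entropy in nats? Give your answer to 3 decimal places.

H(W) = −Σ p·ln p.
  −(0.273)·ln(0.273) = 0.3544
  −(0.204)·ln(0.204) = 0.3243
  −(0.204)·ln(0.204) = 0.3243
  −(0.076)·ln(0.076) = 0.1959
  −(0.243)·ln(0.243) = 0.3438
Sum: 0.3544 + 0.3243 + 0.3243 + 0.1959 + 0.3438 = 1.543 nats.

1.543 nats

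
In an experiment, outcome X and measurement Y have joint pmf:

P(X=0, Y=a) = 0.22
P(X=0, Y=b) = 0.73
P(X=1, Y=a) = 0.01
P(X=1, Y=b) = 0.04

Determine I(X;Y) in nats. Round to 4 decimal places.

0.0001 nats

Marginals: p(X) = (0.9500, 0.0500), p(Y) = (0.2300, 0.7700).
I(X;Y) = Σ p(x,y)·ln[p(x,y)/(p(x)p(y))].
  (0,a): 0.22·ln(1.0069) = 0.00151
  (0,b): 0.73·ln(0.9979) = -0.00150
  (1,a): 0.01·ln(0.8696) = -0.00140
  (1,b): 0.04·ln(1.0390) = 0.00153
Sum = 0.0001 nats.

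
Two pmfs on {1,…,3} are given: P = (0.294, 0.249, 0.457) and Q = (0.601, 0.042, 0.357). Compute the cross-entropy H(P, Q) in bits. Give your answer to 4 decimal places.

2.0339 bits

H(P,Q) = −Σ p·log₂ q.
  −0.294·log₂(0.601) = 0.21596
  −0.249·log₂(0.042) = 1.13879
  −0.457·log₂(0.357) = 0.67910
H(P,Q) = 2.0339 bits.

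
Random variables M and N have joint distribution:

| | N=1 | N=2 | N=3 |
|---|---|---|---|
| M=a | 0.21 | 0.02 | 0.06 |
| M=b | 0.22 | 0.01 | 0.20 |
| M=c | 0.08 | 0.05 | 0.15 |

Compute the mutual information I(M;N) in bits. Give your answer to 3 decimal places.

Marginals: p(M) = (0.2900, 0.4300, 0.2800), p(N) = (0.5100, 0.0800, 0.4100).
I(M;N) = H(M) + H(N) − H(M,N).
H(M) = 1.5557, H(N) = 1.3143, H(M,N) = 2.7588.
I(M;N) = 1.5557 + 1.3143 − 2.7588 = 0.111 bits.

0.111 bits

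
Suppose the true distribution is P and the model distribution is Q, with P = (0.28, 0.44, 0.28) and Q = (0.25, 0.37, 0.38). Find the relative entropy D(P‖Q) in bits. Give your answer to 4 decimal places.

D(P‖Q) = Σ p·log₂(p/q).
  0.28·log₂(0.28/0.25) = 0.04578
  0.44·log₂(0.44/0.37) = 0.10999
  0.28·log₂(0.28/0.38) = -0.12336
D(P‖Q) = 0.0324 bits.

0.0324 bits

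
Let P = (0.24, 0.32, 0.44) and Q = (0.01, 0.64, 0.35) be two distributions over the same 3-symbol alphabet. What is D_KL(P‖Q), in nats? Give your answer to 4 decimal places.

0.6416 nats

D(P‖Q) = Σ p·ln(p/q).
  0.24·ln(0.24/0.01) = 0.76273
  0.32·ln(0.32/0.64) = -0.22181
  0.44·ln(0.44/0.35) = 0.10069
D(P‖Q) = 0.6416 nats.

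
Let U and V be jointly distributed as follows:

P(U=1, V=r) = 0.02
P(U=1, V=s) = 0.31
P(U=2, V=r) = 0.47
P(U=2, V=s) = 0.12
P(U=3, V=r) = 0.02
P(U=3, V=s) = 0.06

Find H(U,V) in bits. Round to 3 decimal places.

1.872 bits

H(U,V) = −Σ p(x,y)·log₂ p(x,y) over all 6 cells.
  cell (1,r): −0.02·log₂0.02 = 0.1129
  cell (1,s): −0.31·log₂0.31 = 0.5238
  cell (2,r): −0.47·log₂0.47 = 0.5120
  cell (2,s): −0.12·log₂0.12 = 0.3671
  cell (3,r): −0.02·log₂0.02 = 0.1129
  cell (3,s): −0.06·log₂0.06 = 0.2435
Sum = 1.872 bits.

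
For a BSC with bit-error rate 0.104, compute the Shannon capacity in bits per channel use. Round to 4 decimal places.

Binary symmetric channel: C = 1 − h₂(ε) where h₂ is the binary entropy function.
h₂(0.104) = −0.104·log₂0.104 − 0.896·log₂0.896 = 0.4815.
C = 1 − 0.4815 = 0.5185 bits per channel use.

0.5185 bits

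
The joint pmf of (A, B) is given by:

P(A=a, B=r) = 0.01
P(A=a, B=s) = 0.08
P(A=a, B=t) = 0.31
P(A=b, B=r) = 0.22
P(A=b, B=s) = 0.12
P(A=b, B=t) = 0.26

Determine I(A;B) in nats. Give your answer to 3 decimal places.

Marginals: p(A) = (0.4000, 0.6000), p(B) = (0.2300, 0.2000, 0.5700).
I(A;B) = Σ p(x,y)·ln[p(x,y)/(p(x)p(y))].
  (a,r): 0.01·ln(0.1087) = -0.0222
  (a,s): 0.08·ln(1.0000) = 0.0000
  (a,t): 0.31·ln(1.3596) = 0.0952
  (b,r): 0.22·ln(1.5942) = 0.1026
  (b,s): 0.12·ln(1.0000) = 0.0000
  (b,t): 0.26·ln(0.7602) = -0.0713
Sum = 0.104 nats.

0.104 nats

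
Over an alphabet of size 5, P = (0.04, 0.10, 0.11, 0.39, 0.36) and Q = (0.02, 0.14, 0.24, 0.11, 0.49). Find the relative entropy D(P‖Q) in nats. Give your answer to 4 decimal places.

0.2909 nats

D(P‖Q) = Σ p·ln(p/q).
  0.04·ln(0.04/0.02) = 0.02773
  0.10·ln(0.10/0.14) = -0.03365
  0.11·ln(0.11/0.24) = -0.08582
  0.39·ln(0.39/0.11) = 0.49361
  0.36·ln(0.36/0.49) = -0.11099
D(P‖Q) = 0.2909 nats.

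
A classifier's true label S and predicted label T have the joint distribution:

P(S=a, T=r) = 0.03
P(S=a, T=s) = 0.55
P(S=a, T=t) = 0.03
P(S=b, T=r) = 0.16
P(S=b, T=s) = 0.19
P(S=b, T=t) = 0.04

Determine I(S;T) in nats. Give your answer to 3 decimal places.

0.117 nats

Marginals: p(S) = (0.6100, 0.3900), p(T) = (0.1900, 0.7400, 0.0700).
I(S;T) = Σ p(x,y)·ln[p(x,y)/(p(x)p(y))].
  (a,r): 0.03·ln(0.2588) = -0.0405
  (a,s): 0.55·ln(1.2184) = 0.1087
  (a,t): 0.03·ln(0.7026) = -0.0106
  (b,r): 0.16·ln(2.1592) = 0.1232
  (b,s): 0.19·ln(0.6584) = -0.0794
  (b,t): 0.04·ln(1.4652) = 0.0153
Sum = 0.117 nats.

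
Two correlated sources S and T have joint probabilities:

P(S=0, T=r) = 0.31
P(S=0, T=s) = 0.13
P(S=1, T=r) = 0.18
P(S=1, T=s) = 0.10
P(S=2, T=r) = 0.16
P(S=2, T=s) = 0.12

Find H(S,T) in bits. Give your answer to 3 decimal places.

H(S,T) = −Σ p(x,y)·log₂ p(x,y) over all 6 cells.
  cell (0,r): −0.31·log₂0.31 = 0.5238
  cell (0,s): −0.13·log₂0.13 = 0.3826
  cell (1,r): −0.18·log₂0.18 = 0.4453
  cell (1,s): −0.10·log₂0.10 = 0.3322
  cell (2,r): −0.16·log₂0.16 = 0.4230
  cell (2,s): −0.12·log₂0.12 = 0.3671
Sum = 2.474 bits.

2.474 bits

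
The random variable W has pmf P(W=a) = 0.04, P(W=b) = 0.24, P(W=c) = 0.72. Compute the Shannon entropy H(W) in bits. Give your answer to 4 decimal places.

H(W) = −Σ p·log₂ p.
  −(0.04)·log₂(0.04) = 0.18575
  −(0.24)·log₂(0.24) = 0.49413
  −(0.72)·log₂(0.72) = 0.34123
Sum: 0.18575 + 0.49413 + 0.34123 = 1.0211 bits.

1.0211 bits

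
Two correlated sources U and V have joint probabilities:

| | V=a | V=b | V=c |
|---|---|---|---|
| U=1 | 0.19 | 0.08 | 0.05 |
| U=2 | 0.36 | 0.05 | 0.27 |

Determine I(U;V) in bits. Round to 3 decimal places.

0.068 bits

Marginals: p(U) = (0.3200, 0.6800), p(V) = (0.5500, 0.1300, 0.3200).
I(U;V) = Σ p(x,y)·log₂[p(x,y)/(p(x)p(y))].
  (1,a): 0.19·log₂(1.0795) = 0.0210
  (1,b): 0.08·log₂(1.9231) = 0.0755
  (1,c): 0.05·log₂(0.4883) = -0.0517
  (2,a): 0.36·log₂(0.9626) = -0.0198
  (2,b): 0.05·log₂(0.5656) = -0.0411
  (2,c): 0.27·log₂(1.2408) = 0.0840
Sum = 0.068 bits.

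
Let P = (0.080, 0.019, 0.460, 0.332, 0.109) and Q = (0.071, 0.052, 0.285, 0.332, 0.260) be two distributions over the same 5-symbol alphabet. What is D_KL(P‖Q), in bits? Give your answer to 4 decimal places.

0.1672 bits

D(P‖Q) = Σ p·log₂(p/q).
  0.080·log₂(0.080/0.071) = 0.01377
  0.019·log₂(0.019/0.052) = -0.02760
  0.460·log₂(0.460/0.285) = 0.31771
  0.332·log₂(0.332/0.332) = 0.00000
  0.109·log₂(0.109/0.260) = -0.13671
D(P‖Q) = 0.1672 bits.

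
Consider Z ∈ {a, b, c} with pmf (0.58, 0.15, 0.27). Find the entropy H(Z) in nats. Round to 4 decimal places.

0.9540 nats

H(Z) = −Σ p·ln p.
  −(0.58)·ln(0.58) = 0.31594
  −(0.15)·ln(0.15) = 0.28457
  −(0.27)·ln(0.27) = 0.35352
Sum: 0.31594 + 0.28457 + 0.35352 = 0.9540 nats.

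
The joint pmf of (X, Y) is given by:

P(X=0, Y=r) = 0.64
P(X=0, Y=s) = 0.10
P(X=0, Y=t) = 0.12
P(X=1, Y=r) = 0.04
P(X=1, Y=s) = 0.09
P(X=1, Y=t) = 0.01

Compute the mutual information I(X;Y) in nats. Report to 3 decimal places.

Marginals: p(X) = (0.8600, 0.1400), p(Y) = (0.6800, 0.1900, 0.1300).
I(X;Y) = H(X) + H(Y) − H(X,Y).
H(X) = 0.4050, H(Y) = 0.8430, H(X,Y) = 1.1618.
I(X;Y) = 0.4050 + 0.8430 − 1.1618 = 0.086 nats.

0.086 nats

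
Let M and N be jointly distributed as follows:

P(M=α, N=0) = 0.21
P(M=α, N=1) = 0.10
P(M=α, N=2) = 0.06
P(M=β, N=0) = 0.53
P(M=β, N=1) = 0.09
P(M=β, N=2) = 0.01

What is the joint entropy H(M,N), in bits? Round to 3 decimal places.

H(M,N) = −Σ p(x,y)·log₂ p(x,y) over all 6 cells.
  cell (α,0): −0.21·log₂0.21 = 0.4728
  cell (α,1): −0.10·log₂0.10 = 0.3322
  cell (α,2): −0.06·log₂0.06 = 0.2435
  cell (β,0): −0.53·log₂0.53 = 0.4854
  cell (β,1): −0.09·log₂0.09 = 0.3127
  cell (β,2): −0.01·log₂0.01 = 0.0664
Sum = 1.913 bits.

1.913 bits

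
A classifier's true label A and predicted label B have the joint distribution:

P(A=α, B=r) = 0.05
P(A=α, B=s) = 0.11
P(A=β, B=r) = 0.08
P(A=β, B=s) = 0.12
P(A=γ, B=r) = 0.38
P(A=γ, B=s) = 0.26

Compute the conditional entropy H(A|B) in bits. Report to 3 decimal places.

Marginals: p(A) = (0.1600, 0.2000, 0.6400), p(B) = (0.5100, 0.4900).
H(A|B) = Σ p(B) · H(A|B=·).
  B=r: p=0.5100, H(A|B=r) = 1.0640
  B=s: p=0.4900, H(A|B=s) = 1.4660
Weighted sum = 1.261 bits.

1.261 bits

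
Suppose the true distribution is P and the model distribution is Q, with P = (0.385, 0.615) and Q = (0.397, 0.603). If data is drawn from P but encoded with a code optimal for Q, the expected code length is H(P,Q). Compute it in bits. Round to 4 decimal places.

0.9619 bits

H(P,Q) = −Σ p·log₂ q.
  −0.385·log₂(0.397) = 0.51312
  −0.615·log₂(0.603) = 0.44881
H(P,Q) = 0.9619 bits.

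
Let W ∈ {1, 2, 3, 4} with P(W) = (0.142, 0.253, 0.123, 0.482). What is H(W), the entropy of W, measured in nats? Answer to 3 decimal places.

1.234 nats

H(W) = −Σ p·ln p.
  −(0.142)·ln(0.142) = 0.2772
  −(0.253)·ln(0.253) = 0.3477
  −(0.123)·ln(0.123) = 0.2578
  −(0.482)·ln(0.482) = 0.3518
Sum: 0.2772 + 0.3477 + 0.2578 + 0.3518 = 1.234 nats.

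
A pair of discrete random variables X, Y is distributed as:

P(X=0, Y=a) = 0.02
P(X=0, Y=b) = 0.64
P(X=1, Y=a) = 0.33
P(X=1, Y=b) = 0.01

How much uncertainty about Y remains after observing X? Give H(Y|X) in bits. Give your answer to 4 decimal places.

Marginals: p(X) = (0.6600, 0.3400), p(Y) = (0.3500, 0.6500).
H(Y|X) = Σ p(X) · H(Y|X=·).
  X=0: p=0.6600, H(Y|X=0) = 0.1959
  X=1: p=0.3400, H(Y|X=1) = 0.1914
Weighted sum = 0.1944 bits.

0.1944 bits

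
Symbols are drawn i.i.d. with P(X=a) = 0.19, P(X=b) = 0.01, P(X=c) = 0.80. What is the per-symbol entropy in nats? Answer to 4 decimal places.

H(X) = −Σ p·ln p.
  −(0.19)·ln(0.19) = 0.31554
  −(0.01)·ln(0.01) = 0.04605
  −(0.80)·ln(0.80) = 0.17851
Sum: 0.31554 + 0.04605 + 0.17851 = 0.5401 nats.

0.5401 nats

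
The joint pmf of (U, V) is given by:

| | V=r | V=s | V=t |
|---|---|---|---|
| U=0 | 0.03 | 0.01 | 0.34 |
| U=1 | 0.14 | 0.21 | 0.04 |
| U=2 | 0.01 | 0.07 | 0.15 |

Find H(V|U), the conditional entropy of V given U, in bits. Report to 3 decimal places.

Marginals: p(U) = (0.3800, 0.3900, 0.2300), p(V) = (0.1800, 0.2900, 0.5300).
H(V|U) = Σ p(U) · H(V|U=·).
  U=0: p=0.3800, H(V|U=0) = 0.5709
  U=1: p=0.3900, H(V|U=1) = 1.3484
  U=2: p=0.2300, H(V|U=2) = 1.1212
Weighted sum = 1.001 bits.

1.001 bits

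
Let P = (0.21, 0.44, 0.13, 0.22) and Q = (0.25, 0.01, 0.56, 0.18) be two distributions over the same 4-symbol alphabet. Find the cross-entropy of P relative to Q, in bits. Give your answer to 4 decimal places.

H(P,Q) = −Σ p·log₂ q.
  −0.21·log₂(0.25) = 0.42000
  −0.44·log₂(0.01) = 2.92330
  −0.13·log₂(0.56) = 0.10875
  −0.22·log₂(0.18) = 0.54426
H(P,Q) = 3.9963 bits.

3.9963 bits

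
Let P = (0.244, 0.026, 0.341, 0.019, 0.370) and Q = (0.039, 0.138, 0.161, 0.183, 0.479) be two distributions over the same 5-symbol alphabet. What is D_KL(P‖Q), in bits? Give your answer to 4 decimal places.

D(P‖Q) = Σ p·log₂(p/q).
  0.244·log₂(0.244/0.039) = 0.64546
  0.026·log₂(0.026/0.138) = -0.06261
  0.341·log₂(0.341/0.161) = 0.36920
  0.019·log₂(0.019/0.183) = -0.06209
  0.370·log₂(0.370/0.479) = -0.13783
D(P‖Q) = 0.7521 bits.

0.7521 bits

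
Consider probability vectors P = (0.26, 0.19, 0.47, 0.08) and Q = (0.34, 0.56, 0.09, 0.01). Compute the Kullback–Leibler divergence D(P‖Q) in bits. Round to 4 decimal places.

0.9639 bits

D(P‖Q) = Σ p·log₂(p/q).
  0.26·log₂(0.26/0.34) = -0.10063
  0.19·log₂(0.19/0.56) = -0.29629
  0.47·log₂(0.47/0.09) = 1.12079
  0.08·log₂(0.08/0.01) = 0.24000
D(P‖Q) = 0.9639 bits.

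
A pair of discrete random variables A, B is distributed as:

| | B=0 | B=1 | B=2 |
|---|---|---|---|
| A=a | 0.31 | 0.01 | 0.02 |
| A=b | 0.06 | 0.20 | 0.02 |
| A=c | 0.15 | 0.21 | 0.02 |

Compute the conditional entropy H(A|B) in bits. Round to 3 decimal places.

Marginals: p(A) = (0.3400, 0.2800, 0.3800), p(B) = (0.5200, 0.4200, 0.0600).
H(A|B) = Σ p(B) · H(A|B=·).
  B=0: p=0.5200, H(A|B=0) = 1.3217
  B=1: p=0.4200, H(A|B=1) = 1.1381
  B=2: p=0.0600, H(A|B=2) = 1.5850
Weighted sum = 1.260 bits.

1.260 bits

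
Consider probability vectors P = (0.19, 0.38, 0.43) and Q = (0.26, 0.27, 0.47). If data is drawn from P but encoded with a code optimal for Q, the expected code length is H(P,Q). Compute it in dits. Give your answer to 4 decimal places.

H(P,Q) = −Σ p·log₁₀ q.
  −0.19·log₁₀(0.26) = 0.11116
  −0.38·log₁₀(0.27) = 0.21608
  −0.43·log₁₀(0.47) = 0.14100
H(P,Q) = 0.4682 dits.

0.4682 dits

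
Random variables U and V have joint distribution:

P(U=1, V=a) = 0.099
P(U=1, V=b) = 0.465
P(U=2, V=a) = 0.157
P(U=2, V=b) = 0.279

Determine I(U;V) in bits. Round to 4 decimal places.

0.0316 bits

Marginals: p(U) = (0.5640, 0.4360), p(V) = (0.2560, 0.7440).
I(U;V) = H(U) + H(V) − H(U,V).
H(U) = 0.9881, H(V) = 0.8207, H(U,V) = 1.7772.
I(U;V) = 0.9881 + 0.8207 − 1.7772 = 0.0316 bits.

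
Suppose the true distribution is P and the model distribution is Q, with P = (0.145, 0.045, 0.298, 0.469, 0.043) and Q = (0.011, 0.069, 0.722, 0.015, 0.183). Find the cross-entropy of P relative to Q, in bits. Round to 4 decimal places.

4.2040 bits

H(P,Q) = −Σ p·log₂ q.
  −0.145·log₂(0.011) = 0.94342
  −0.045·log₂(0.069) = 0.17358
  −0.298·log₂(0.722) = 0.14004
  −0.469·log₂(0.015) = 2.84162
  −0.043·log₂(0.183) = 0.10535
H(P,Q) = 4.2040 bits.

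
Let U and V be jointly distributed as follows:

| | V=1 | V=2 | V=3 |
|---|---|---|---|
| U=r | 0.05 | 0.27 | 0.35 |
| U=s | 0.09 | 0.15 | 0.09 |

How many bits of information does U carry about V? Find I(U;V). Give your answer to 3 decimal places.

Marginals: p(U) = (0.6700, 0.3300), p(V) = (0.1400, 0.4200, 0.4400).
I(U;V) = Σ p(x,y)·log₂[p(x,y)/(p(x)p(y))].
  (r,1): 0.05·log₂(0.5330) = -0.0454
  (r,2): 0.27·log₂(0.9595) = -0.0161
  (r,3): 0.35·log₂(1.1872) = 0.0867
  (s,1): 0.09·log₂(1.9481) = 0.0866
  (s,2): 0.15·log₂(1.0823) = 0.0171
  (s,3): 0.09·log₂(0.6198) = -0.0621
Sum = 0.067 bits.

0.067 bits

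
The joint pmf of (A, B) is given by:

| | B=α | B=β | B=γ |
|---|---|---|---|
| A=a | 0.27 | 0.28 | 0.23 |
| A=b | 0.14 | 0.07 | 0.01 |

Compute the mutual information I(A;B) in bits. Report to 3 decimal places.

Marginals: p(A) = (0.7800, 0.2200), p(B) = (0.4100, 0.3500, 0.2400).
I(A;B) = Σ p(x,y)·log₂[p(x,y)/(p(x)p(y))].
  (a,α): 0.27·log₂(0.8443) = -0.0659
  (a,β): 0.28·log₂(1.0256) = 0.0102
  (a,γ): 0.23·log₂(1.2286) = 0.0683
  (b,α): 0.14·log₂(1.5521) = 0.0888
  (b,β): 0.07·log₂(0.9091) = -0.0096
  (b,γ): 0.01·log₂(0.1894) = -0.0240
Sum = 0.068 bits.

0.068 bits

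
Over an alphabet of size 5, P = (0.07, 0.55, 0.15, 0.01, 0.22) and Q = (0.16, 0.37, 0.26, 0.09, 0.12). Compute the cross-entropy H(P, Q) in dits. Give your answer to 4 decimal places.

0.5940 dits

H(P,Q) = −Σ p·log₁₀ q.
  −0.07·log₁₀(0.16) = 0.05571
  −0.55·log₁₀(0.37) = 0.23749
  −0.15·log₁₀(0.26) = 0.08775
  −0.01·log₁₀(0.09) = 0.01046
  −0.22·log₁₀(0.12) = 0.20258
H(P,Q) = 0.5940 dits.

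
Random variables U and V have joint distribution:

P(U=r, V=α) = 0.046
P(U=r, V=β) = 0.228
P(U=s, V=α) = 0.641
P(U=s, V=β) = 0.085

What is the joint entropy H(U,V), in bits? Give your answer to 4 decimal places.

H(U,V) = −Σ p(x,y)·log₂ p(x,y) over all 4 cells.
  cell (r,α): −0.046·log₂0.046 = 0.20434
  cell (r,β): −0.228·log₂0.228 = 0.48630
  cell (s,α): −0.641·log₂0.641 = 0.41127
  cell (s,β): −0.085·log₂0.085 = 0.30229
Sum = 1.4042 bits.

1.4042 bits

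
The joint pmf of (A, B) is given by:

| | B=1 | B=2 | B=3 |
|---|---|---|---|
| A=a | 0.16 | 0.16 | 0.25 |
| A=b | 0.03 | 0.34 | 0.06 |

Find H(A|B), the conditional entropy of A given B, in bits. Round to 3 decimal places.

Marginals: p(A) = (0.5700, 0.4300), p(B) = (0.1900, 0.5000, 0.3100).
H(A|B) = Σ p(B) · H(A|B=·).
  B=1: p=0.1900, H(A|B=1) = 0.6292
  B=2: p=0.5000, H(A|B=2) = 0.9044
  B=3: p=0.3100, H(A|B=3) = 0.7088
Weighted sum = 0.791 bits.

0.791 bits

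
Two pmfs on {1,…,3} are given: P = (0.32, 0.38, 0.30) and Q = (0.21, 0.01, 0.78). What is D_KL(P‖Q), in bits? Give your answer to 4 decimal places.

1.7751 bits

D(P‖Q) = Σ p·log₂(p/q).
  0.32·log₂(0.32/0.21) = 0.19446
  0.38·log₂(0.38/0.01) = 1.99421
  0.30·log₂(0.30/0.78) = -0.41355
D(P‖Q) = 1.7751 bits.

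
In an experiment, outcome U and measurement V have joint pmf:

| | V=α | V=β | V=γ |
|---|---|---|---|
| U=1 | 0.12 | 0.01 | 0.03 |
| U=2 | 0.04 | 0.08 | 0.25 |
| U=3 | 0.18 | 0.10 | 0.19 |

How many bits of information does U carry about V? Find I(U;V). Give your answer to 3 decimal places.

Marginals: p(U) = (0.1600, 0.3700, 0.4700), p(V) = (0.3400, 0.1900, 0.4700).
I(U;V) = Σ p(x,y)·log₂[p(x,y)/(p(x)p(y))].
  (1,α): 0.12·log₂(2.2059) = 0.1370
  (1,β): 0.01·log₂(0.3289) = -0.0160
  (1,γ): 0.03·log₂(0.3989) = -0.0398
  (2,α): 0.04·log₂(0.3180) = -0.0661
  (2,β): 0.08·log₂(1.1380) = 0.0149
  (2,γ): 0.25·log₂(1.4376) = 0.1309
  (3,α): 0.18·log₂(1.1264) = 0.0309
  (3,β): 0.10·log₂(1.1198) = 0.0163
  (3,γ): 0.19·log₂(0.8601) = -0.0413
Sum = 0.167 bits.

0.167 bits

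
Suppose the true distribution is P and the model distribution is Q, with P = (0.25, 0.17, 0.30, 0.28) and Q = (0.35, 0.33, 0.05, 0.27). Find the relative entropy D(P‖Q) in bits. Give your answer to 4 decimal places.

D(P‖Q) = Σ p·log₂(p/q).
  0.25·log₂(0.25/0.35) = -0.12136
  0.17·log₂(0.17/0.33) = -0.16268
  0.30·log₂(0.30/0.05) = 0.77549
  0.28·log₂(0.28/0.27) = 0.01469
D(P‖Q) = 0.5061 bits.

0.5061 bits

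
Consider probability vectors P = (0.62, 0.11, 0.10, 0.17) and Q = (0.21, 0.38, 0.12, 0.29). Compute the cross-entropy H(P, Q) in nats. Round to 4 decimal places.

1.4965 nats

H(P,Q) = −Σ p·ln q.
  −0.62·ln(0.21) = 0.96760
  −0.11·ln(0.38) = 0.10643
  −0.10·ln(0.12) = 0.21203
  −0.17·ln(0.29) = 0.21044
H(P,Q) = 1.4965 nats.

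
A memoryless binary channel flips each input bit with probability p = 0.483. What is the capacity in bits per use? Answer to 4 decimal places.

Binary symmetric channel: C = 1 − h₂(ε) where h₂ is the binary entropy function.
h₂(0.483) = −0.483·log₂0.483 − 0.517·log₂0.517 = 0.9992.
C = 1 − 0.9992 = 0.0008 bits per channel use.

0.0008 bits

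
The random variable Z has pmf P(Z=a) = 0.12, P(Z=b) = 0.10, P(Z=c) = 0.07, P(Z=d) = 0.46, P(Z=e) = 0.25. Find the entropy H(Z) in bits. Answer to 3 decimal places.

1.983 bits

H(Z) = −Σ p·log₂ p.
  −(0.12)·log₂(0.12) = 0.3671
  −(0.10)·log₂(0.10) = 0.3322
  −(0.07)·log₂(0.07) = 0.2686
  −(0.46)·log₂(0.46) = 0.5153
  −(0.25)·log₂(0.25) = 0.5000
Sum: 0.3671 + 0.3322 + 0.2686 + 0.5153 + 0.5000 = 1.983 bits.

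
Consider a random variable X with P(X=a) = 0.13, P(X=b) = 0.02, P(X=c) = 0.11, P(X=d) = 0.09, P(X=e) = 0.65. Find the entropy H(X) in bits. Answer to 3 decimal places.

1.562 bits

H(X) = −Σ p·log₂ p.
  −(0.13)·log₂(0.13) = 0.3826
  −(0.02)·log₂(0.02) = 0.1129
  −(0.11)·log₂(0.11) = 0.3503
  −(0.09)·log₂(0.09) = 0.3127
  −(0.65)·log₂(0.65) = 0.4040
Sum: 0.3826 + 0.1129 + 0.3503 + 0.3127 + 0.4040 = 1.562 bits.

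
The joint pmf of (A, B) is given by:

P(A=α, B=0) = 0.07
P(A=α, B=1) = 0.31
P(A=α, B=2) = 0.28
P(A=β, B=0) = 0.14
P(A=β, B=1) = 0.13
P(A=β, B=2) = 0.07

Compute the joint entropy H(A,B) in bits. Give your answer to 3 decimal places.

2.355 bits

H(A,B) = −Σ p(x,y)·log₂ p(x,y) over all 6 cells.
  cell (α,0): −0.07·log₂0.07 = 0.2686
  cell (α,1): −0.31·log₂0.31 = 0.5238
  cell (α,2): −0.28·log₂0.28 = 0.5142
  cell (β,0): −0.14·log₂0.14 = 0.3971
  cell (β,1): −0.13·log₂0.13 = 0.3826
  cell (β,2): −0.07·log₂0.07 = 0.2686
Sum = 2.355 bits.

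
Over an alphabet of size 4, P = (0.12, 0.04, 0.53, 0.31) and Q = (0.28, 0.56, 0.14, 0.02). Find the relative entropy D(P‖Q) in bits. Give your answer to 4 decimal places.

1.9447 bits

D(P‖Q) = Σ p·log₂(p/q).
  0.12·log₂(0.12/0.28) = -0.14669
  0.04·log₂(0.04/0.56) = -0.15229
  0.53·log₂(0.53/0.14) = 1.01790
  0.31·log₂(0.31/0.02) = 1.22580
D(P‖Q) = 1.9447 bits.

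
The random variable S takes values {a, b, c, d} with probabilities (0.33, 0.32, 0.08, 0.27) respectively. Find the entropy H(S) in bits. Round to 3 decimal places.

1.855 bits

H(S) = −Σ p·log₂ p.
  −(0.33)·log₂(0.33) = 0.5278
  −(0.32)·log₂(0.32) = 0.5260
  −(0.08)·log₂(0.08) = 0.2915
  −(0.27)·log₂(0.27) = 0.5100
Sum: 0.5278 + 0.5260 + 0.2915 + 0.5100 = 1.855 bits.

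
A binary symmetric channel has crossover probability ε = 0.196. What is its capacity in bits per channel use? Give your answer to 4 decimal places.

0.2861 bits

Binary symmetric channel: C = 1 − h₂(ε) where h₂ is the binary entropy function.
h₂(0.196) = −0.196·log₂0.196 − 0.804·log₂0.804 = 0.7139.
C = 1 − 0.7139 = 0.2861 bits per channel use.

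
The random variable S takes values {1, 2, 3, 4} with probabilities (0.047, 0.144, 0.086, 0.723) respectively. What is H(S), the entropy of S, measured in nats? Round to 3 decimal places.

H(S) = −Σ p·ln p.
  −(0.047)·ln(0.047) = 0.1437
  −(0.144)·ln(0.144) = 0.2791
  −(0.086)·ln(0.086) = 0.2110
  −(0.723)·ln(0.723) = 0.2345
Sum: 0.1437 + 0.2791 + 0.2110 + 0.2345 = 0.868 nats.

0.868 nats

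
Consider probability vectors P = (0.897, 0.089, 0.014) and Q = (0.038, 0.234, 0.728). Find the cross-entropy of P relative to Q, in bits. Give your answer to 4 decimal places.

4.4248 bits

H(P,Q) = −Σ p·log₂ q.
  −0.897·log₂(0.038) = 4.23192
  −0.089·log₂(0.234) = 0.18649
  −0.014·log₂(0.728) = 0.00641
H(P,Q) = 4.4248 bits.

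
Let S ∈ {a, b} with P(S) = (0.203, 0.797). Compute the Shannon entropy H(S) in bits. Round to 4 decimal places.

0.7279 bits

H(S) = −Σ p·log₂ p.
  −(0.203)·log₂(0.203) = 0.46699
  −(0.797)·log₂(0.797) = 0.26090
Sum: 0.46699 + 0.26090 = 0.7279 bits.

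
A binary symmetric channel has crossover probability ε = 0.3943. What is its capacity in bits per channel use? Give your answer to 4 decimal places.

0.0325 bits

Binary symmetric channel: C = 1 − h₂(ε) where h₂ is the binary entropy function.
h₂(0.3943) = −0.3943·log₂0.3943 − 0.6057·log₂0.6057 = 0.9675.
C = 1 − 0.9675 = 0.0325 bits per channel use.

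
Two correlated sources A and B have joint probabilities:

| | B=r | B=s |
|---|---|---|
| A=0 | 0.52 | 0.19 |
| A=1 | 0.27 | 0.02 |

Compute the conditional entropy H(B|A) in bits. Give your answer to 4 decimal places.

Chain rule: H(B|A) = H(A,B) − H(A).
Marginals: p(A) = (0.7100, 0.2900), p(B) = (0.7900, 0.2100).
H(A,B) = 1.5687 bits; H(A) = 0.8687 bits.
H(B|A) = 1.5687 − 0.8687 = 0.7000 bits.

0.7000 bits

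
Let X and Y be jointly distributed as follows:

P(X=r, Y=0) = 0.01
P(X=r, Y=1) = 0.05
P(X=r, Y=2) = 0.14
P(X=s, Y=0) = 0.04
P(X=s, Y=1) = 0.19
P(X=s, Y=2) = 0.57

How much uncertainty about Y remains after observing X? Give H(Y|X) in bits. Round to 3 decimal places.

1.061 bits

Marginals: p(X) = (0.2000, 0.8000), p(Y) = (0.0500, 0.2400, 0.7100).
H(Y|X) = Σ p(X) · H(Y|X=·).
  X=r: p=0.2000, H(Y|X=r) = 1.0763
  X=s: p=0.8000, H(Y|X=s) = 1.0571
Weighted sum = 1.061 bits.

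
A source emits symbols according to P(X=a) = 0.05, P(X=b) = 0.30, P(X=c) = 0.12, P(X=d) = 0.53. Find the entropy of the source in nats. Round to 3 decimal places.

1.102 nats

H(X) = −Σ p·ln p.
  −(0.05)·ln(0.05) = 0.1498
  −(0.30)·ln(0.30) = 0.3612
  −(0.12)·ln(0.12) = 0.2544
  −(0.53)·ln(0.53) = 0.3365
Sum: 0.1498 + 0.3612 + 0.2544 + 0.3365 = 1.102 nats.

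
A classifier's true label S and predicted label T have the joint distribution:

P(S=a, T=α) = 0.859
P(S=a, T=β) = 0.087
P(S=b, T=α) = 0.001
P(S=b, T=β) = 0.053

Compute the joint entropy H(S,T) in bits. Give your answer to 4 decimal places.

H(S,T) = −Σ p(x,y)·log₂ p(x,y) over all 4 cells.
  cell (a,α): −0.859·log₂0.859 = 0.18835
  cell (a,β): −0.087·log₂0.087 = 0.30649
  cell (b,α): −0.001·log₂0.001 = 0.00997
  cell (b,β): −0.053·log₂0.053 = 0.22461
Sum = 0.7294 bits.

0.7294 bits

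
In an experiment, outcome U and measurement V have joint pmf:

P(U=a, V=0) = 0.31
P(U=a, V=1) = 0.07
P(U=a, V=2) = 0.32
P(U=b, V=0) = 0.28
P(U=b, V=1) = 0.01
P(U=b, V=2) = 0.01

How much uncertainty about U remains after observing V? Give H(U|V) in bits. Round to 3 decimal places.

0.697 bits

Marginals: p(U) = (0.7000, 0.3000), p(V) = (0.5900, 0.0800, 0.3300).
H(U|V) = Σ p(V) · H(U|V=·).
  V=0: p=0.5900, H(U|V=0) = 0.9981
  V=1: p=0.0800, H(U|V=1) = 0.5436
  V=2: p=0.3300, H(U|V=2) = 0.1959
Weighted sum = 0.697 bits.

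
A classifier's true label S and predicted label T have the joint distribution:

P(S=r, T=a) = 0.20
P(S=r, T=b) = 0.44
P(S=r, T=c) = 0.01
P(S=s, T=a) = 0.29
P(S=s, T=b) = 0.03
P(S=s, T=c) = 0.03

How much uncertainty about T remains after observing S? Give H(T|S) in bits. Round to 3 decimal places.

Marginals: p(S) = (0.6500, 0.3500), p(T) = (0.4900, 0.4700, 0.0400).
H(T|S) = Σ p(S) · H(T|S=·).
  S=r: p=0.6500, H(T|S=r) = 0.9969
  S=s: p=0.3500, H(T|S=s) = 0.8324
Weighted sum = 0.939 bits.

0.939 bits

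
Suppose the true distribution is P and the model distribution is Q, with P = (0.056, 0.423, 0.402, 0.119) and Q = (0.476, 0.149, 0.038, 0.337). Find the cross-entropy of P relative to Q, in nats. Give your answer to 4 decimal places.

2.2909 nats

H(P,Q) = −Σ p·ln q.
  −0.056·ln(0.476) = 0.04157
  −0.423·ln(0.149) = 0.80531
  −0.402·ln(0.038) = 1.31461
  −0.119·ln(0.337) = 0.12943
H(P,Q) = 2.2909 nats.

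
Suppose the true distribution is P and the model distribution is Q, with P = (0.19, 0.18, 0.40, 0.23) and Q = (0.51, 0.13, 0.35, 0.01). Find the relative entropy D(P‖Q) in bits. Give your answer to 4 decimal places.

0.9313 bits

D(P‖Q) = Σ p·log₂(p/q).
  0.19·log₂(0.19/0.51) = -0.27065
  0.18·log₂(0.18/0.13) = 0.08451
  0.40·log₂(0.40/0.35) = 0.07706
  0.23·log₂(0.23/0.01) = 1.04042
D(P‖Q) = 0.9313 bits.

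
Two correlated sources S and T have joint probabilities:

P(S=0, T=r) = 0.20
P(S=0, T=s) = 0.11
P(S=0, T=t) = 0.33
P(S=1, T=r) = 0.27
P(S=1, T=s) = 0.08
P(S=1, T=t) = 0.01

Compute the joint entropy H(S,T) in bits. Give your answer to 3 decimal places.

H(S,T) = −Σ p(x,y)·log₂ p(x,y) over all 6 cells.
  cell (0,r): −0.20·log₂0.20 = 0.4644
  cell (0,s): −0.11·log₂0.11 = 0.3503
  cell (0,t): −0.33·log₂0.33 = 0.5278
  cell (1,r): −0.27·log₂0.27 = 0.5100
  cell (1,s): −0.08·log₂0.08 = 0.2915
  cell (1,t): −0.01·log₂0.01 = 0.0664
Sum = 2.210 bits.

2.210 bits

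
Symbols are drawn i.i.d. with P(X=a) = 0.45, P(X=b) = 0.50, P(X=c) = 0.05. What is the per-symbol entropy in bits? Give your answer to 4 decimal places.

1.2345 bits

H(X) = −Σ p·log₂ p.
  −(0.45)·log₂(0.45) = 0.51840
  −(0.50)·log₂(0.50) = 0.50000
  −(0.05)·log₂(0.05) = 0.21610
Sum: 0.51840 + 0.50000 + 0.21610 = 1.2345 bits.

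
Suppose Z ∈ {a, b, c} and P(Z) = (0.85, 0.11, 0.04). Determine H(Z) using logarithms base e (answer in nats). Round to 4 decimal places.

0.5097 nats

H(Z) = −Σ p·ln p.
  −(0.85)·ln(0.85) = 0.13814
  −(0.11)·ln(0.11) = 0.24280
  −(0.04)·ln(0.04) = 0.12876
Sum: 0.13814 + 0.24280 + 0.12876 = 0.5097 nats.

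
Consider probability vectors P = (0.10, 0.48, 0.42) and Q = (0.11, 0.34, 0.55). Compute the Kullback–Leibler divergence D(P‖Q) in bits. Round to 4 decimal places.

D(P‖Q) = Σ p·log₂(p/q).
  0.10·log₂(0.10/0.11) = -0.01375
  0.48·log₂(0.48/0.34) = 0.23880
  0.42·log₂(0.42/0.55) = -0.16340
D(P‖Q) = 0.0617 bits.

0.0617 bits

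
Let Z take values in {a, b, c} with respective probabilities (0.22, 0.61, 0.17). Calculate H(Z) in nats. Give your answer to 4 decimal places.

H(Z) = −Σ p·ln p.
  −(0.22)·ln(0.22) = 0.33311
  −(0.61)·ln(0.61) = 0.30152
  −(0.17)·ln(0.17) = 0.30123
Sum: 0.33311 + 0.30152 + 0.30123 = 0.9359 nats.

0.9359 nats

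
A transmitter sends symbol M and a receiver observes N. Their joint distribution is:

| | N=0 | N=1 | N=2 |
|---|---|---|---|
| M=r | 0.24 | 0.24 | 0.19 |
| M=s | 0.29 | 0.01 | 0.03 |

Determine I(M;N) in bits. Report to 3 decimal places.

Marginals: p(M) = (0.6700, 0.3300), p(N) = (0.5300, 0.2500, 0.2200).
I(M;N) = Σ p(x,y)·log₂[p(x,y)/(p(x)p(y))].
  (r,0): 0.24·log₂(0.6759) = -0.1356
  (r,1): 0.24·log₂(1.4328) = 0.1245
  (r,2): 0.19·log₂(1.2890) = 0.0696
  (s,0): 0.29·log₂(1.6581) = 0.2116
  (s,1): 0.01·log₂(0.1212) = -0.0304
  (s,2): 0.03·log₂(0.4132) = -0.0383
Sum = 0.201 bits.

0.201 bits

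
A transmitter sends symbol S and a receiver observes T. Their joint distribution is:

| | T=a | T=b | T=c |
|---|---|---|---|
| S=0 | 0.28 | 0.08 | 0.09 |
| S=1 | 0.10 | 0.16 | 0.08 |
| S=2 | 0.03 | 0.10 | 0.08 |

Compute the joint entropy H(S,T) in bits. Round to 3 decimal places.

2.941 bits

H(S,T) = −Σ p(x,y)·log₂ p(x,y) over all 9 cells.
  cell (0,a): −0.28·log₂0.28 = 0.5142
  cell (0,b): −0.08·log₂0.08 = 0.2915
  cell (0,c): −0.09·log₂0.09 = 0.3127
  cell (1,a): −0.10·log₂0.10 = 0.3322
  cell (1,b): −0.16·log₂0.16 = 0.4230
  cell (1,c): −0.08·log₂0.08 = 0.2915
  cell (2,a): −0.03·log₂0.03 = 0.1518
  cell (2,b): −0.10·log₂0.10 = 0.3322
  cell (2,c): −0.08·log₂0.08 = 0.2915
Sum = 2.941 bits.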